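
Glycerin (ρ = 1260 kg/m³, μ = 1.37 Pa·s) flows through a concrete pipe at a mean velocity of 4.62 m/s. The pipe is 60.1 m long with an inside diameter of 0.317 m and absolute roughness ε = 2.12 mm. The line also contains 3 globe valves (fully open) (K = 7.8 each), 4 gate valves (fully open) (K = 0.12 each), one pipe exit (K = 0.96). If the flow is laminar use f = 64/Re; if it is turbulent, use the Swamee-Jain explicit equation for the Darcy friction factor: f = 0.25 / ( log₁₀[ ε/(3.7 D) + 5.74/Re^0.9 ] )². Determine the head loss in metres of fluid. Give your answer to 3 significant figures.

h_f ≈ 36.8 m

Reynolds number Re = ρVD/μ = 1260 · 4.62 · 0.317 / 1.37 = 1347.
Re < 2300 → laminar flow, so f = 64/Re = 64/1347 = 0.04751 (the turbulent correlation is not needed).
Total minor-loss coefficient ΣK = 3·7.8 + 4·0.12 + 1·0.96 = 24.8.
ΔP = [f·L/D + ΣK]·(ρV²/2) = [0.04751·60.1/0.317 + 24.8]·(1260·4.62²/2) = [9.008 + 24.8]·1.345e+04 = 4.552e+05 Pa.
Head loss h_f = ΔP/(ρg) = 4.552e+05/(1260·9.81) = 36.8 m.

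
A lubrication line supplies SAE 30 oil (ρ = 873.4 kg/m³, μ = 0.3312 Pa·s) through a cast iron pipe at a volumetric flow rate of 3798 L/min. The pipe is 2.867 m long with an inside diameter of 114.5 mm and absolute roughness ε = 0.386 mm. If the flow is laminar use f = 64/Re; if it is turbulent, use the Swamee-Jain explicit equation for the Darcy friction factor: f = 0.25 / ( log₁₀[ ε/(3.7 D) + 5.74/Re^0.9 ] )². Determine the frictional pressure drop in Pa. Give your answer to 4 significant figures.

ΔP ≈ 14250 Pa

Q = 3798 L/min = 3798/60000 = 0.0633 m³/s.
Cross-sectional area A = πD²/4 = π(0.1145)²/4 = 0.0103 m²; mean velocity V = Q/A = 0.0633/0.0103 = 6.148 m/s.
Reynolds number Re = ρVD/μ = 873.4 · 6.148 · 0.1145 / 0.331 = 1856.
Re < 2300 → laminar flow, so f = 64/Re = 64/1856 = 0.03448 (the turbulent correlation is not needed).
Darcy-Weisbach: ΔP = f(L/D)(ρV²/2) = 0.03448·(2.867/0.1145)·(873.4·6.148²/2) = 0.03448·25.04·1.65e+04 = 1.425e+04 Pa.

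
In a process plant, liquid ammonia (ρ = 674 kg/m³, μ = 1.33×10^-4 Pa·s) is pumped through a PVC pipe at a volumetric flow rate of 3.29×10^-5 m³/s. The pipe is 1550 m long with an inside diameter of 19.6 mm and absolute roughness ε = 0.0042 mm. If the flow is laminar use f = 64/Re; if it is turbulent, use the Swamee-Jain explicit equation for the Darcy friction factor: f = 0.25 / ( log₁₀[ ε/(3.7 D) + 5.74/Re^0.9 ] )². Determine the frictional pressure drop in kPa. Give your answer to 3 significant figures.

Cross-sectional area A = πD²/4 = π(0.0196)²/4 = 0.0003017 m²; mean velocity V = Q/A = 3.29e-05/0.0003017 = 0.109 m/s.
Reynolds number Re = ρVD/μ = 674 · 0.109 · 0.0196 / 0.000133 = 1.083e+04.
Re > 4000 → turbulent. Relative roughness ε/D = 4.2e-06/0.0196 = 0.000214. Swamee-Jain: f = 0.25/(log₁₀[0.000214/3.7 + 5.74/1.083e+04^0.9])² = 0.25/(log₁₀[5.79e-05 + 0.00134])² = 0.25/(-2.854)² = 0.03069.
Darcy-Weisbach: ΔP = f(L/D)(ρV²/2) = 0.03069·(1550/0.0196)·(674·0.109²/2) = 0.03069·7.908e+04·4.007 = 9726 Pa.
ΔP = 9726 Pa = 9.73 kPa.

ΔP ≈ 9.73 kPa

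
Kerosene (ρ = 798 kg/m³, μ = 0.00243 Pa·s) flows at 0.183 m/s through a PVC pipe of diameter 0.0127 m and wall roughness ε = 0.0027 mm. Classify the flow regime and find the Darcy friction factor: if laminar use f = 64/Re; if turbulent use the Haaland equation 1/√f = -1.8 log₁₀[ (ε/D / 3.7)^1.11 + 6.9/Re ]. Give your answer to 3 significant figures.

Re = ρVD/μ = 798·0.183·0.0127/0.00243 = 763.2.
Re < 2300 → laminar, so f = 64/Re = 0.08385 (roughness is irrelevant in laminar flow).

f ≈ 0.0839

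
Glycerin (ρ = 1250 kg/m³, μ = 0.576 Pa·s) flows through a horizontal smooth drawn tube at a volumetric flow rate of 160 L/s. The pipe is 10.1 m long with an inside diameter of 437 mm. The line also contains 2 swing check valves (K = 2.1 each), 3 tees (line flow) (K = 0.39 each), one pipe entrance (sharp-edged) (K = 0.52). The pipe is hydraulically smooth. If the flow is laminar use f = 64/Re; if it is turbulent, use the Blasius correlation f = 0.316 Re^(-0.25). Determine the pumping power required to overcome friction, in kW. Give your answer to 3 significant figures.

Q = 160 L/s = 160/1000 = 0.16 m³/s.
Cross-sectional area A = πD²/4 = π(0.437)²/4 = 0.15 m²; mean velocity V = Q/A = 0.16/0.15 = 1.067 m/s.
Reynolds number Re = ρVD/μ = 1250 · 1.067 · 0.437 / 0.576 = 1012.
Re < 2300 → laminar flow, so f = 64/Re = 64/1012 = 0.06326 (the turbulent correlation is not needed).
Total minor-loss coefficient ΣK = 2·2.1 + 3·0.39 + 1·0.52 = 5.89.
ΔP = [f·L/D + ΣK]·(ρV²/2) = [0.06326·10.1/0.437 + 5.89]·(1250·1.067²/2) = [1.462 + 5.89]·711.2 = 5229 Pa.
Pumping power P = QΔP = 0.16·5229 = 836.7 W = 0.837 kW.

P ≈ 0.837 kW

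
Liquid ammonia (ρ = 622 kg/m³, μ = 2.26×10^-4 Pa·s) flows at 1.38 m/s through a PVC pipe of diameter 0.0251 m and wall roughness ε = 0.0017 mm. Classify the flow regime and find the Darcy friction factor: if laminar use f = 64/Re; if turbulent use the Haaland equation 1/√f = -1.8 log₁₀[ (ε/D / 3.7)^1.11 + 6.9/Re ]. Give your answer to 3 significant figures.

Re = ρVD/μ = 622·1.38·0.0251/0.000226 = 9.533e+04.
Re > 4000 → turbulent. ε/D = 1.7e-06/0.0251 = 6.77e-05; Haaland: 1/√f = -1.8 log₁₀[5.51e-06 + 7.24e-05] = 7.395, so f = 0.01828.

f ≈ 0.0183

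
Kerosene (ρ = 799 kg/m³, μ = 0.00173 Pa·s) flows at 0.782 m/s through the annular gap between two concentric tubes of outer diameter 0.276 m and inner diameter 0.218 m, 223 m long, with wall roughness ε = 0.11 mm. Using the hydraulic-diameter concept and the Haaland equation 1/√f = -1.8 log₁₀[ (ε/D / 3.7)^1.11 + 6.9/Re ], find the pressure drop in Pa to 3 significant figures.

Hydraulic diameter D_h = 4A/P = D_o - D_i = 0.276 - 0.218 = 0.058 m.
Re = ρVD_h/μ = 799·0.782·0.058/0.00173 = 2.095e+04.
ε/D_h = 0.00011/0.058 = 0.0019; Haaland gives 1/√f = -1.8 log₁₀[0.000223+0.000329] = 5.864, so f = 0.02908.
ΔP = f(L/D_h)(ρV²/2) = 0.02908·223/0.058·244.3 = 2.731e+04 Pa.

ΔP ≈ 27300 Pa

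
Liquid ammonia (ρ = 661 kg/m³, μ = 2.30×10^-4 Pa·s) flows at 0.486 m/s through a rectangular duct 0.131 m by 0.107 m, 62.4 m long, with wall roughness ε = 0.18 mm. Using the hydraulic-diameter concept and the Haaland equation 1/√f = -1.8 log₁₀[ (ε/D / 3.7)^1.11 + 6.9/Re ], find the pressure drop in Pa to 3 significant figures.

ΔP ≈ 951 Pa

Hydraulic diameter D_h = 4A/P = 4·(0.131·0.107)/(2·(0.131+0.107)) = 0.05607/0.476 = 0.1178 m.
Re = ρVD_h/μ = 661·0.486·0.1178/0.00023 = 1.645e+05.
ε/D_h = 0.00018/0.1178 = 0.00153; Haaland gives 1/√f = -1.8 log₁₀[0.000175+4.19e-05] = 6.594, so f = 0.023.
ΔP = f(L/D_h)(ρV²/2) = 0.023·62.4/0.1178·78.06 = 951.2 Pa.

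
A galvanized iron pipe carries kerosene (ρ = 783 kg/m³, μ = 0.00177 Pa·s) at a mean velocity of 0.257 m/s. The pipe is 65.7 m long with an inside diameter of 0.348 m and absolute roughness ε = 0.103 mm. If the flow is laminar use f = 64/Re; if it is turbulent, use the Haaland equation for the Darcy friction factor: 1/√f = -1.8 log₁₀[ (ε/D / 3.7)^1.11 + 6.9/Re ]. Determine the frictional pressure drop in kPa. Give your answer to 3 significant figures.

ΔP ≈ 0.110 kPa

Reynolds number Re = ρVD/μ = 783 · 0.257 · 0.348 / 0.00177 = 3.956e+04.
Re > 4000 → turbulent. Relative roughness ε/D = 0.000103/0.348 = 0.000296. Haaland: 1/√f = -1.8 log₁₀[(0.000296/3.7)^1.11 + 6.9/3.956e+04] = -1.8 log₁₀[2.83e-05 + 0.000174] = 6.648, so f = 0.02263.
Darcy-Weisbach: ΔP = f(L/D)(ρV²/2) = 0.02263·(65.7/0.348)·(783·0.257²/2) = 0.02263·188.8·25.86 = 110.5 Pa.
ΔP = 110.5 Pa = 0.110 kPa.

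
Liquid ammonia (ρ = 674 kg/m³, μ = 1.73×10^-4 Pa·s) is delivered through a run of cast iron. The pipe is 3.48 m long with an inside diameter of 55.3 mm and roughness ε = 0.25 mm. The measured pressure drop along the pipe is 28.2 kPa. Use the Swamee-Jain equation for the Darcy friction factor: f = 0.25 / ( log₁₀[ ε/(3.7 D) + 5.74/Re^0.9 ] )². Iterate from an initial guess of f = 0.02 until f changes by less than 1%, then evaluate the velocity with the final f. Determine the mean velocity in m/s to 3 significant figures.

Rearranging Darcy-Weisbach: V = √(2·ΔP·D/(f·L·ρ)). With ε/D = 0.00025/0.0553 = 0.00452, iterate starting from f = 0.02:
  f = 0.02 → V = √(2·2.82e+04·0.0553/(0.02·3.48·674)) = 8.154 m/s; Re = ρVD/μ = 1.757e+06; f → 0.02956
  f = 0.02956 → V = 6.707 m/s; Re = 1.445e+06; f → 0.02958
Converged (Δf/f < 1%). With the final f = 0.02958: V = √(2·2.82e+04·0.0553/(0.02958·3.48·674)) = 6.705 m/s.

V ≈ 6.70 m/s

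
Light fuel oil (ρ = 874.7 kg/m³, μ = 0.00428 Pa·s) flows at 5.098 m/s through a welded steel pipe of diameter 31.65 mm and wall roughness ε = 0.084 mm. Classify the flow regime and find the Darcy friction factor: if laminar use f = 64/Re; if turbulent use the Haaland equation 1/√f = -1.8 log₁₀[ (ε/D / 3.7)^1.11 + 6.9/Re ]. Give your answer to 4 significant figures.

f ≈ 0.02880

Re = ρVD/μ = 874.7·5.098·0.03165/0.00428 = 3.298e+04.
Re > 4000 → turbulent. ε/D = 8.4e-05/0.03165 = 0.00265; Haaland: 1/√f = -1.8 log₁₀[0.000323 + 0.000209] = 5.892, so f = 0.0288.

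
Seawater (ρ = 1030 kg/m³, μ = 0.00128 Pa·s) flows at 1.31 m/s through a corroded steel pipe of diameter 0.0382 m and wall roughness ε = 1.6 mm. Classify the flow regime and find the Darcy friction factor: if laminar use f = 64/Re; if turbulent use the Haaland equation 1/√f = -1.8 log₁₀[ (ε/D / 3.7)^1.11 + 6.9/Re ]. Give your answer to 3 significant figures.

Re = ρVD/μ = 1030·1.31·0.0382/0.00128 = 4.027e+04.
Re > 4000 → turbulent. ε/D = 0.0016/0.0382 = 0.0419; Haaland: 1/√f = -1.8 log₁₀[0.00691 + 0.000171] = 3.869, so f = 0.06679.

f ≈ 0.0668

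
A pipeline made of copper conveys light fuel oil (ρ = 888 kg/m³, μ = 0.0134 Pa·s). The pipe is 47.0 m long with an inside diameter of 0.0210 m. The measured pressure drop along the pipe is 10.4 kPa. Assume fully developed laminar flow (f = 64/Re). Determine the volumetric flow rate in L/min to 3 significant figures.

For laminar flow, f = 64/Re with Re = ρVD/μ, so Darcy-Weisbach reduces to ΔP = 32μLV/D². Solving for V: V = ΔP·D²/(32μL) = 1.04e+04·(0.021)²/(32·0.0134·47) = 0.2276 m/s.
Check: Re = ρVD/μ = 888·0.2276·0.021/0.0134 = 316.7 < 2300, so the laminar assumption holds.
Q = V·A = 0.2276·(π/4·0.021²) = 7.882e-05 m³/s = 4.73 L/min.

Q ≈ 4.73 L/min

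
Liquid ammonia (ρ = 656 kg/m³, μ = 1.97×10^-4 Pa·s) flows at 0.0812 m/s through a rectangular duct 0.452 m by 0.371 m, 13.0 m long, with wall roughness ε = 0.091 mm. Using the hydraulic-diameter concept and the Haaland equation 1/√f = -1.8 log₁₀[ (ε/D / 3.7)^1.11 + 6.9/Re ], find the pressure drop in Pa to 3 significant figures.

Hydraulic diameter D_h = 4A/P = 4·(0.452·0.371)/(2·(0.452+0.371)) = 0.6708/1.646 = 0.4075 m.
Re = ρVD_h/μ = 656·0.0812·0.4075/0.000197 = 1.102e+05.
ε/D_h = 9.1e-05/0.4075 = 0.000223; Haaland gives 1/√f = -1.8 log₁₀[2.07e-05+6.26e-05] = 7.342, so f = 0.01855.
ΔP = f(L/D_h)(ρV²/2) = 0.01855·13/0.4075·2.163 = 1.28 Pa.

ΔP ≈ 1.28 Pa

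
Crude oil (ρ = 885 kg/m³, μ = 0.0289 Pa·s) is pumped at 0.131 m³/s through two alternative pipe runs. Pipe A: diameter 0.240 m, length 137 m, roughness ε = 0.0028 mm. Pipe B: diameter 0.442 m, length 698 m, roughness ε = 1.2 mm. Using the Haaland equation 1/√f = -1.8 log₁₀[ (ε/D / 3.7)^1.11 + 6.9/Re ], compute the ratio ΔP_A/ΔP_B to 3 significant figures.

Pipe A: V = Q/A = 0.131/0.04524 = 2.896 m/s; Re = 2.128e+04; ε/D = 1.17e-05; Haaland → f = 0.02537; ΔP_A = f(L/D)(ρV²/2) = 5.373e+04 Pa.
Pipe B: V = Q/A = 0.131/0.1534 = 0.8538 m/s; Re = 1.156e+04; ε/D = 0.00271; Haaland → f = 0.03357; ΔP_B = f(L/D)(ρV²/2) = 1.71e+04 Pa.
ΔP_A/ΔP_B = 5.373e+04/1.71e+04 = 3.14.

ΔP_A/ΔP_B ≈ 3.14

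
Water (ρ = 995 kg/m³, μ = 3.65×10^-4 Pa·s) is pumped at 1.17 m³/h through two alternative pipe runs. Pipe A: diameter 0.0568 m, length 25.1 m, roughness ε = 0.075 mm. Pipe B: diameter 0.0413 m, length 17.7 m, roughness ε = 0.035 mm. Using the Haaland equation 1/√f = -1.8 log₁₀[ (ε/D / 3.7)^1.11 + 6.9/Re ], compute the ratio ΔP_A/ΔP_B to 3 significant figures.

ΔP_A/ΔP_B ≈ 0.317

Pipe A: V = Q/A = 0.000325/0.002534 = 0.1283 m/s; Re = 1.986e+04; ε/D = 0.00132; Haaland → f = 0.02827; ΔP_A = f(L/D)(ρV²/2) = 102.2 Pa.
Pipe B: V = Q/A = 0.000325/0.00134 = 0.2426 m/s; Re = 2.731e+04; ε/D = 0.000847; Haaland → f = 0.02572; ΔP_B = f(L/D)(ρV²/2) = 322.8 Pa.
ΔP_A/ΔP_B = 102.2/322.8 = 0.317.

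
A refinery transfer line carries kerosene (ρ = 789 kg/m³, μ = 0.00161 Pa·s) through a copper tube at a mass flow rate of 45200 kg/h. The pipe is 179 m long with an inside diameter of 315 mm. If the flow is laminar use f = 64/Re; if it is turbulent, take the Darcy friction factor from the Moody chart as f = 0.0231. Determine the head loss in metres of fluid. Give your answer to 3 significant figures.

h_f ≈ 0.0279 m

ṁ = 45200 kg/h = 45200/3600 = 12.56 kg/s.
A = πD²/4 = π(0.315)²/4 = 0.07793 m²; mean velocity V = ṁ/(ρA) = 12.56/(789 · 0.07793) = 0.2042 m/s.
Reynolds number Re = ρVD/μ = 789 · 0.2042 · 0.315 / 0.00161 = 3.152e+04.
Re > 4000 → turbulent; use the Moody-chart value f = 0.0231.
Darcy-Weisbach: ΔP = f(L/D)(ρV²/2) = 0.0231·(179/0.315)·(789·0.2042²/2) = 0.0231·568.3·16.45 = 215.9 Pa.
Head loss h_f = ΔP/(ρg) = 215.9/(789·9.81) = 0.0279 m.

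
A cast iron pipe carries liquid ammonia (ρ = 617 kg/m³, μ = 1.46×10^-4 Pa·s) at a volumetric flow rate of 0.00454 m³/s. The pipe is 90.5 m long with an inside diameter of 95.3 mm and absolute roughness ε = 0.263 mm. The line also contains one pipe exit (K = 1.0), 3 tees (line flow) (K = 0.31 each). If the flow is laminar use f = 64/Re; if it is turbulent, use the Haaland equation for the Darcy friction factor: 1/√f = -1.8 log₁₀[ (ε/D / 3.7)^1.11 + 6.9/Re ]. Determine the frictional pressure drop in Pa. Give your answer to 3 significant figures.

ΔP ≈ 3340 Pa

Cross-sectional area A = πD²/4 = π(0.0953)²/4 = 0.007133 m²; mean velocity V = Q/A = 0.00454/0.007133 = 0.6365 m/s.
Reynolds number Re = ρVD/μ = 617 · 0.6365 · 0.0953 / 0.000146 = 2.563e+05.
Re > 4000 → turbulent. Relative roughness ε/D = 0.000263/0.0953 = 0.00276. Haaland: 1/√f = -1.8 log₁₀[(0.00276/3.7)^1.11 + 6.9/2.563e+05] = -1.8 log₁₀[0.000338 + 2.69e-05] = 6.188, so f = 0.02611.
Total minor-loss coefficient ΣK = 1·1 + 3·0.31 = 1.93.
ΔP = [f·L/D + ΣK]·(ρV²/2) = [0.02611·90.5/0.0953 + 1.93]·(617·0.6365²/2) = [24.8 + 1.93]·125 = 3340 Pa.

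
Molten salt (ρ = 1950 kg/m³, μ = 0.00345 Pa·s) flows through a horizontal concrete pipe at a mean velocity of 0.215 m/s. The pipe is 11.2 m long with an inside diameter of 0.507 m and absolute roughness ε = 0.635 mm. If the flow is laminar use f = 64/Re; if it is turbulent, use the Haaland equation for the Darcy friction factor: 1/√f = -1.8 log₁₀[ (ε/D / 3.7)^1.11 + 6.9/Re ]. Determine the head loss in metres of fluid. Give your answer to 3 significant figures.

h_f ≈ 0.00124 m

Reynolds number Re = ρVD/μ = 1950 · 0.215 · 0.507 / 0.00345 = 6.161e+04.
Re > 4000 → turbulent. Relative roughness ε/D = 0.000635/0.507 = 0.00125. Haaland: 1/√f = -1.8 log₁₀[(0.00125/3.7)^1.11 + 6.9/6.161e+04] = -1.8 log₁₀[0.000141 + 0.000112] = 6.476, so f = 0.02385.
Darcy-Weisbach: ΔP = f(L/D)(ρV²/2) = 0.02385·(11.2/0.507)·(1950·0.215²/2) = 0.02385·22.09·45.07 = 23.74 Pa.
Head loss h_f = ΔP/(ρg) = 23.74/(1950·9.81) = 0.00124 m.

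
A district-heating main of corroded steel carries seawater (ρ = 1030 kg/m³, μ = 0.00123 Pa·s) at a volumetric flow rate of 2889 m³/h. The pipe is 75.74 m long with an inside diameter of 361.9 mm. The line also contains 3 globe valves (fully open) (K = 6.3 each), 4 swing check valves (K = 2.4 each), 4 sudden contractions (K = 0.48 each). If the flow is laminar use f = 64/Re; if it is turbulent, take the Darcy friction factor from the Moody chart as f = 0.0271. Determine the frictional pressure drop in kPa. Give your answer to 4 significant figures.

ΔP ≈ 1131 kPa

Q = 2889 m³/h = 2889/3600 = 0.8025 m³/s.
Cross-sectional area A = πD²/4 = π(0.3619)²/4 = 0.1029 m²; mean velocity V = Q/A = 0.8025/0.1029 = 7.801 m/s.
Reynolds number Re = ρVD/μ = 1030 · 7.801 · 0.3619 / 0.00123 = 2.364e+06.
Re > 4000 → turbulent; use the Moody-chart value f = 0.0271.
Total minor-loss coefficient ΣK = 3·6.3 + 4·2.4 + 4·0.48 = 30.4.
ΔP = [f·L/D + ΣK]·(ρV²/2) = [0.0271·75.74/0.3619 + 30.4]·(1030·7.801²/2) = [5.672 + 30.4]·3.134e+04 = 1.131e+06 Pa.
ΔP = 1.131e+06 Pa = 1131 kPa.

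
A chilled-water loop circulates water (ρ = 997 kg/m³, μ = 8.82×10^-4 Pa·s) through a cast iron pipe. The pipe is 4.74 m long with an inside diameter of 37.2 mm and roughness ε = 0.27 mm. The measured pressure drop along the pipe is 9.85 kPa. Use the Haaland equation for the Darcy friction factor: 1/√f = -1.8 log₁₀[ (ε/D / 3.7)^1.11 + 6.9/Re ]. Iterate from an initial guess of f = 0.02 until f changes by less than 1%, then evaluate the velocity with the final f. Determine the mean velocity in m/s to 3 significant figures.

Rearranging Darcy-Weisbach: V = √(2·ΔP·D/(f·L·ρ)). With ε/D = 0.00027/0.0372 = 0.00726, iterate starting from f = 0.02:
  f = 0.02 → V = √(2·9850·0.0372/(0.02·4.74·997)) = 2.785 m/s; Re = ρVD/μ = 1.171e+05; f → 0.03475
  f = 0.03475 → V = 2.112 m/s; Re = 8.882e+04; f → 0.03494
Converged (Δf/f < 1%). With the final f = 0.03494: V = √(2·9850·0.0372/(0.03494·4.74·997)) = 2.107 m/s.

V ≈ 2.11 m/s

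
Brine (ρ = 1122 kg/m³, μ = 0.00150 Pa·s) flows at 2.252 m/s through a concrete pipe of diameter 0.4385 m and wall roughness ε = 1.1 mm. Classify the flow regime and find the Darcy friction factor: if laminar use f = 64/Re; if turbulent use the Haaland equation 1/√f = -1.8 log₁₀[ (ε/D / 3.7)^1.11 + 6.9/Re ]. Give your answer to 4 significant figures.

f ≈ 0.02513

Re = ρVD/μ = 1122·2.252·0.4385/0.0015 = 7.387e+05.
Re > 4000 → turbulent. ε/D = 0.0011/0.4385 = 0.00251; Haaland: 1/√f = -1.8 log₁₀[0.000304 + 9.34e-06] = 6.308, so f = 0.02513.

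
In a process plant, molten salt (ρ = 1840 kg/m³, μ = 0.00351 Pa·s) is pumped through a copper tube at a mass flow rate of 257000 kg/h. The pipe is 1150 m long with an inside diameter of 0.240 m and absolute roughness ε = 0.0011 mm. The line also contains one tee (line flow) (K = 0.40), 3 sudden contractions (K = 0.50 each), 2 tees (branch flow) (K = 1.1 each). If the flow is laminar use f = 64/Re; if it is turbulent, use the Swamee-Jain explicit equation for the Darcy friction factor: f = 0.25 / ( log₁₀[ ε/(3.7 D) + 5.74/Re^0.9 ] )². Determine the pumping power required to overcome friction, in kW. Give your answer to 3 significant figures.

P ≈ 2.32 kW

ṁ = 257000 kg/h = 257000/3600 = 71.39 kg/s.
A = πD²/4 = π(0.24)²/4 = 0.04524 m²; mean velocity V = ṁ/(ρA) = 71.39/(1840 · 0.04524) = 0.8576 m/s.
Reynolds number Re = ρVD/μ = 1840 · 0.8576 · 0.24 / 0.00351 = 1.079e+05.
Re > 4000 → turbulent. Relative roughness ε/D = 1.1e-06/0.24 = 4.58e-06. Swamee-Jain: f = 0.25/(log₁₀[4.58e-06/3.7 + 5.74/1.079e+05^0.9])² = 0.25/(log₁₀[1.24e-06 + 0.00017])² = 0.25/(-3.768)² = 0.01761.
Total minor-loss coefficient ΣK = 1·0.4 + 3·0.5 + 2·1.1 = 4.1.
ΔP = [f·L/D + ΣK]·(ρV²/2) = [0.01761·1150/0.24 + 4.1]·(1840·0.8576²/2) = [84.39 + 4.1]·676.7 = 5.988e+04 Pa.
Q = ṁ/ρ = 71.39/1840 = 0.0388 m³/s.
Pumping power P = QΔP = 0.0388·5.988e+04 = 2323 W = 2.32 kW.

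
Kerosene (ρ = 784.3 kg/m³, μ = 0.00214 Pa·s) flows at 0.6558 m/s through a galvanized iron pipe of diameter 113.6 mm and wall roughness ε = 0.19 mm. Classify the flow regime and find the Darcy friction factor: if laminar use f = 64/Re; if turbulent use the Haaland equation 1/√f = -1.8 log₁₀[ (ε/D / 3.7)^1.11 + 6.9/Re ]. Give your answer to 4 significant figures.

f ≈ 0.02750

Re = ρVD/μ = 784.3·0.6558·0.1136/0.00214 = 2.73e+04.
Re > 4000 → turbulent. ε/D = 0.00019/0.1136 = 0.00167; Haaland: 1/√f = -1.8 log₁₀[0.000194 + 0.000253] = 6.03, so f = 0.0275.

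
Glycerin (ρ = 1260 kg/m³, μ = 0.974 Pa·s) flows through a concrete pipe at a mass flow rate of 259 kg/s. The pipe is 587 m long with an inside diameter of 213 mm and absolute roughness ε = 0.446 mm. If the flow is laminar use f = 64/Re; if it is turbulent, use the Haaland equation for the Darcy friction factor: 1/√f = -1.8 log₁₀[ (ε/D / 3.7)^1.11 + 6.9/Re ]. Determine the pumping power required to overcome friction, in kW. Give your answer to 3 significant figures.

P ≈ 478 kW

A = πD²/4 = π(0.213)²/4 = 0.03563 m²; mean velocity V = ṁ/(ρA) = 259/(1260 · 0.03563) = 5.769 m/s.
Reynolds number Re = ρVD/μ = 1260 · 5.769 · 0.213 / 0.974 = 1590.
Re < 2300 → laminar flow, so f = 64/Re = 64/1590 = 0.04026 (the turbulent correlation is not needed).
Darcy-Weisbach: ΔP = f(L/D)(ρV²/2) = 0.04026·(587/0.213)·(1260·5.769²/2) = 0.04026·2756·2.097e+04 = 2.326e+06 Pa.
Q = ṁ/ρ = 259/1260 = 0.2056 m³/s.
Pumping power P = QΔP = 0.2056·2.326e+06 = 478200 W = 478 kW.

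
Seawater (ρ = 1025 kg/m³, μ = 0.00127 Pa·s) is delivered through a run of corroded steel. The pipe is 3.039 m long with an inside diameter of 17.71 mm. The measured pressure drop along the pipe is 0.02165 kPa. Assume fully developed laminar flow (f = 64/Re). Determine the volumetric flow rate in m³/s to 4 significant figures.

For laminar flow, f = 64/Re with Re = ρVD/μ, so Darcy-Weisbach reduces to ΔP = 32μLV/D². Solving for V: V = ΔP·D²/(32μL) = 21.65·(0.01771)²/(32·0.00127·3.039) = 0.05498 m/s.
Check: Re = ρVD/μ = 1025·0.05498·0.01771/0.00127 = 785.9 < 2300, so the laminar assumption holds.
Q = V·A = 0.05498·(π/4·0.01771²) = 1.354e-05 m³/s = 1.354×10^-5 m³/s.

Q ≈ 1.354×10^-5 m³/s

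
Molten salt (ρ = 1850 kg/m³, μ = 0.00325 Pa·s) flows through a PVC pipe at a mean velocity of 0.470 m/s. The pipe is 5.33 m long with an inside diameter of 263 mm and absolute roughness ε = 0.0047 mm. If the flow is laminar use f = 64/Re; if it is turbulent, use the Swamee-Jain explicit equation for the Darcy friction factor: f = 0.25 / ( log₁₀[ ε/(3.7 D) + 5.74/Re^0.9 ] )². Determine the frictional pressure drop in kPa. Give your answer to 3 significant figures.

ΔP ≈ 0.0801 kPa

Reynolds number Re = ρVD/μ = 1850 · 0.47 · 0.263 / 0.00325 = 7.036e+04.
Re > 4000 → turbulent. Relative roughness ε/D = 4.7e-06/0.263 = 1.79e-05. Swamee-Jain: f = 0.25/(log₁₀[1.79e-05/3.7 + 5.74/7.036e+04^0.9])² = 0.25/(log₁₀[4.83e-06 + 0.000249])² = 0.25/(-3.595)² = 0.01934.
Darcy-Weisbach: ΔP = f(L/D)(ρV²/2) = 0.01934·(5.33/0.263)·(1850·0.47²/2) = 0.01934·20.27·204.3 = 80.09 Pa.
ΔP = 80.09 Pa = 0.0801 kPa.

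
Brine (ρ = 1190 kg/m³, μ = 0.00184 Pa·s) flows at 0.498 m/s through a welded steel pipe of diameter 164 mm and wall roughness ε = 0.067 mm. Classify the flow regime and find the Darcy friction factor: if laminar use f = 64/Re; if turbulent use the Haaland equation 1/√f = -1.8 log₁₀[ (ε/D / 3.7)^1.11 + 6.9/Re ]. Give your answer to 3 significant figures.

Re = ρVD/μ = 1190·0.498·0.164/0.00184 = 5.282e+04.
Re > 4000 → turbulent. ε/D = 6.7e-05/0.164 = 0.000409; Haaland: 1/√f = -1.8 log₁₀[4.05e-05 + 0.000131] = 6.78, so f = 0.02175.

f ≈ 0.0218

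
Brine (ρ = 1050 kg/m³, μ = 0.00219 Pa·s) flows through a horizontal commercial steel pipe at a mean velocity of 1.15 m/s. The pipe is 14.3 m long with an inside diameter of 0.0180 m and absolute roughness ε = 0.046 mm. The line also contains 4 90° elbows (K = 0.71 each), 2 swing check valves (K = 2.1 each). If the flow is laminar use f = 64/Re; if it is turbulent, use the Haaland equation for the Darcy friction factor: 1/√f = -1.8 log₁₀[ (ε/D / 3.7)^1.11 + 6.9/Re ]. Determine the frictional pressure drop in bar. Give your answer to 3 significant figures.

Reynolds number Re = ρVD/μ = 1050 · 1.15 · 0.018 / 0.00219 = 9925.
Re > 4000 → turbulent. Relative roughness ε/D = 4.6e-05/0.018 = 0.00256. Haaland: 1/√f = -1.8 log₁₀[(0.00256/3.7)^1.11 + 6.9/9925] = -1.8 log₁₀[0.00031 + 0.000695] = 5.396, so f = 0.03435.
Total minor-loss coefficient ΣK = 4·0.71 + 2·2.1 = 7.04.
ΔP = [f·L/D + ΣK]·(ρV²/2) = [0.03435·14.3/0.018 + 7.04]·(1050·1.15²/2) = [27.29 + 7.04]·694.3 = 2.383e+04 Pa.
ΔP = 2.383e+04 Pa = 0.238 bar.

ΔP ≈ 0.238 bar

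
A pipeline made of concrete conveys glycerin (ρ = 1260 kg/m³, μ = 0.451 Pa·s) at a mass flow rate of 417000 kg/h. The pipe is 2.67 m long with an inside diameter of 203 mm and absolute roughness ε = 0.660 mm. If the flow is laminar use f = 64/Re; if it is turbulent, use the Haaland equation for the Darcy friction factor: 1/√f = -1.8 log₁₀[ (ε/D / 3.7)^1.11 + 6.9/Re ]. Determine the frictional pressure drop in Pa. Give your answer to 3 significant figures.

ΔP ≈ 2660 Pa

ṁ = 417000 kg/h = 417000/3600 = 115.8 kg/s.
A = πD²/4 = π(0.203)²/4 = 0.03237 m²; mean velocity V = ṁ/(ρA) = 115.8/(1260 · 0.03237) = 2.84 m/s.
Reynolds number Re = ρVD/μ = 1260 · 2.84 · 0.203 / 0.451 = 1611.
Re < 2300 → laminar flow, so f = 64/Re = 64/1611 = 0.03973 (the turbulent correlation is not needed).
Darcy-Weisbach: ΔP = f(L/D)(ρV²/2) = 0.03973·(2.67/0.203)·(1260·2.84²/2) = 0.03973·13.15·5083 = 2656 Pa.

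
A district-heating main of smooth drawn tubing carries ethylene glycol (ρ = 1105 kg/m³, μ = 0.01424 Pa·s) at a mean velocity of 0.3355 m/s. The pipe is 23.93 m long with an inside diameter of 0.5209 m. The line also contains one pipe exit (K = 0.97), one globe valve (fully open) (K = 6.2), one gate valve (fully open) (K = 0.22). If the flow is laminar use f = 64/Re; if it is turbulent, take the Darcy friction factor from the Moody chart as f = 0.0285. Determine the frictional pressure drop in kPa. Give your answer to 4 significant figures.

ΔP ≈ 0.5410 kPa

Reynolds number Re = ρVD/μ = 1105 · 0.3355 · 0.5209 / 0.0142 = 1.356e+04.
Re > 4000 → turbulent; use the Moody-chart value f = 0.0285.
Total minor-loss coefficient ΣK = 1·0.97 + 1·6.2 + 1·0.22 = 7.39.
ΔP = [f·L/D + ΣK]·(ρV²/2) = [0.0285·23.93/0.5209 + 7.39]·(1105·0.3355²/2) = [1.309 + 7.39]·62.19 = 541 Pa.
ΔP = 541 Pa = 0.5410 kPa.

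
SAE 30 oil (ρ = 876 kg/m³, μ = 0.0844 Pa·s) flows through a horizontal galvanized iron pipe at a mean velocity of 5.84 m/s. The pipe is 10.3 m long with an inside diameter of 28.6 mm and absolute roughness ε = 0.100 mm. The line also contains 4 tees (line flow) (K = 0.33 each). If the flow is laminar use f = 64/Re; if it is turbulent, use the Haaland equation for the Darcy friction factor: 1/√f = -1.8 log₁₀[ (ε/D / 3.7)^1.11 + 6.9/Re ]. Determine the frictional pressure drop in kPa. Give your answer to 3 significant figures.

ΔP ≈ 218 kPa

Reynolds number Re = ρVD/μ = 876 · 5.84 · 0.0286 / 0.0844 = 1734.
Re < 2300 → laminar flow, so f = 64/Re = 64/1734 = 0.03692 (the turbulent correlation is not needed).
Total minor-loss coefficient ΣK = 4·0.33 = 1.32.
ΔP = [f·L/D + ΣK]·(ρV²/2) = [0.03692·10.3/0.0286 + 1.32]·(876·5.84²/2) = [13.3 + 1.32]·1.494e+04 = 2.183e+05 Pa.
ΔP = 2.183e+05 Pa = 218 kPa.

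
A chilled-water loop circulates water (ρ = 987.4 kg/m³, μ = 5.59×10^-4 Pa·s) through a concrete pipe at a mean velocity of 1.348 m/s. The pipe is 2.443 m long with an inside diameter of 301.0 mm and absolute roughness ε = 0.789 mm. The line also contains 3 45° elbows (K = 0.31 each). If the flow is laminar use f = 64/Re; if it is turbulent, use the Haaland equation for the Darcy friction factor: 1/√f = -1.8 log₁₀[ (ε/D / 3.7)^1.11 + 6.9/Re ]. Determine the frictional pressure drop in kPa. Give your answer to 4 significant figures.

ΔP ≈ 1.020 kPa

Reynolds number Re = ρVD/μ = 987.4 · 1.348 · 0.301 / 0.000559 = 7.167e+05.
Re > 4000 → turbulent. Relative roughness ε/D = 0.000789/0.301 = 0.00262. Haaland: 1/√f = -1.8 log₁₀[(0.00262/3.7)^1.11 + 6.9/7.167e+05] = -1.8 log₁₀[0.000319 + 9.63e-06] = 6.27, so f = 0.02544.
Total minor-loss coefficient ΣK = 3·0.31 = 0.93.
ΔP = [f·L/D + ΣK]·(ρV²/2) = [0.02544·2.443/0.301 + 0.93]·(987.4·1.348²/2) = [0.2065 + 0.93]·897.1 = 1020 Pa.
ΔP = 1020 Pa = 1.020 kPa.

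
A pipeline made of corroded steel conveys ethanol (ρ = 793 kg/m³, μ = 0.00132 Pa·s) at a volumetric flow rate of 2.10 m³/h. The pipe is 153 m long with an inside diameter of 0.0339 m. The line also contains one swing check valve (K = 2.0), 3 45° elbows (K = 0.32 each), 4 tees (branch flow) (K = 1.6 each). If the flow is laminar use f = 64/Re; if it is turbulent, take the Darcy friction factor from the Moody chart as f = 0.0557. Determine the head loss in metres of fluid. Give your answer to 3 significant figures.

Q = 2.10 m³/h = 2.10/3600 = 0.0005833 m³/s.
Cross-sectional area A = πD²/4 = π(0.0339)²/4 = 0.0009026 m²; mean velocity V = Q/A = 0.0005833/0.0009026 = 0.6463 m/s.
Reynolds number Re = ρVD/μ = 793 · 0.6463 · 0.0339 / 0.00132 = 1.316e+04.
Re > 4000 → turbulent; use the Moody-chart value f = 0.0557.
Total minor-loss coefficient ΣK = 1·2 + 3·0.32 + 4·1.6 = 9.36.
ΔP = [f·L/D + ΣK]·(ρV²/2) = [0.0557·153/0.0339 + 9.36]·(793·0.6463²/2) = [251.4 + 9.36]·165.6 = 4.318e+04 Pa.
Head loss h_f = ΔP/(ρg) = 4.318e+04/(793·9.81) = 5.55 m.

h_f ≈ 5.55 m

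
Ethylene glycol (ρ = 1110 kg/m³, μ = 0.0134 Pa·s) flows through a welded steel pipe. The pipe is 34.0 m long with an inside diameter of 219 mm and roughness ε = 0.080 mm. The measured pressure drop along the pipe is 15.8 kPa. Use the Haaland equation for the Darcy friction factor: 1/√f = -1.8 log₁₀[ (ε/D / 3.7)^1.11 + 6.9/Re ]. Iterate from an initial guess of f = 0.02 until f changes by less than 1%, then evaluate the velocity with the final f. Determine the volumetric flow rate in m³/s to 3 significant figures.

Rearranging Darcy-Weisbach: V = √(2·ΔP·D/(f·L·ρ)). With ε/D = 8e-05/0.219 = 0.000365, iterate starting from f = 0.02:
  f = 0.02 → V = √(2·1.58e+04·0.219/(0.02·34·1110)) = 3.028 m/s; Re = ρVD/μ = 5.493e+04; f → 0.02146
  f = 0.02146 → V = 2.923 m/s; Re = 5.302e+04; f → 0.0216
Converged (Δf/f < 1%). With the final f = 0.0216: V = √(2·1.58e+04·0.219/(0.0216·34·1110)) = 2.914 m/s.
Q = V·A = 2.914·(π/4·0.219²) = 0.1098 m³/s = 0.110 m³/s.

Q ≈ 0.110 m³/s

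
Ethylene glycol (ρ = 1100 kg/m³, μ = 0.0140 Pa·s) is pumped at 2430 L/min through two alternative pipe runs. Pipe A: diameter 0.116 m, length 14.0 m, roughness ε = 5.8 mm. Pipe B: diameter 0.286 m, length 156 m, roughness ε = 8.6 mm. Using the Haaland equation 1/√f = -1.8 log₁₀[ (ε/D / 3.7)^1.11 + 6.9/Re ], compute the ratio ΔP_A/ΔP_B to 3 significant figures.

ΔP_A/ΔP_B ≈ 9.95

Pipe A: V = Q/A = 0.0405/0.01057 = 3.832 m/s; Re = 3.493e+04; ε/D = 0.05; Haaland → f = 0.0724; ΔP_A = f(L/D)(ρV²/2) = 7.057e+04 Pa.
Pipe B: V = Q/A = 0.0405/0.06424 = 0.6304 m/s; Re = 1.417e+04; ε/D = 0.0301; Haaland → f = 0.05948; ΔP_B = f(L/D)(ρV²/2) = 7092 Pa.
ΔP_A/ΔP_B = 7.057e+04/7092 = 9.95.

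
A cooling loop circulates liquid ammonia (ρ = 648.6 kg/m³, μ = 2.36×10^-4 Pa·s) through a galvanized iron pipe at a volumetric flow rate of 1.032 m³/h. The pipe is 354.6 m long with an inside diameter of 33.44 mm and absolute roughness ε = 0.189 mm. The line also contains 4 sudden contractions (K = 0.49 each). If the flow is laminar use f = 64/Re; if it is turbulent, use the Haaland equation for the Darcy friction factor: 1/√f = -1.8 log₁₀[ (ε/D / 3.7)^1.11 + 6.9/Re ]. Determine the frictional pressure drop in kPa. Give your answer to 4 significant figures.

Q = 1.032 m³/h = 1.032/3600 = 0.0002867 m³/s.
Cross-sectional area A = πD²/4 = π(0.03344)²/4 = 0.0008783 m²; mean velocity V = Q/A = 0.0002867/0.0008783 = 0.3264 m/s.
Reynolds number Re = ρVD/μ = 648.6 · 0.3264 · 0.03344 / 0.000236 = 3e+04.
Re > 4000 → turbulent. Relative roughness ε/D = 0.000189/0.03344 = 0.00565. Haaland: 1/√f = -1.8 log₁₀[(0.00565/3.7)^1.11 + 6.9/3e+04] = -1.8 log₁₀[0.000749 + 0.00023] = 5.417, so f = 0.03408.
Total minor-loss coefficient ΣK = 4·0.49 = 1.96.
ΔP = [f·L/D + ΣK]·(ρV²/2) = [0.03408·354.6/0.03344 + 1.96]·(648.6·0.3264²/2) = [361.4 + 1.96]·34.55 = 1.255e+04 Pa.
ΔP = 1.255e+04 Pa = 12.55 kPa.

ΔP ≈ 12.55 kPa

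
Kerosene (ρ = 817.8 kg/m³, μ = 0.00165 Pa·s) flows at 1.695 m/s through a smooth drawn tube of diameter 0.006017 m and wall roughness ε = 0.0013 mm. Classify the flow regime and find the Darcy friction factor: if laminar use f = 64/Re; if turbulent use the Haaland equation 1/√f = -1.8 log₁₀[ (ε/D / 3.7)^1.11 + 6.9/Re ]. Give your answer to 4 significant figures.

Re = ρVD/μ = 817.8·1.695·0.006017/0.00165 = 5055.
Re > 4000 → turbulent. ε/D = 1.3e-06/0.006017 = 0.000216; Haaland: 1/√f = -1.8 log₁₀[2e-05 + 0.00137] = 5.145, so f = 0.03777.

f ≈ 0.03777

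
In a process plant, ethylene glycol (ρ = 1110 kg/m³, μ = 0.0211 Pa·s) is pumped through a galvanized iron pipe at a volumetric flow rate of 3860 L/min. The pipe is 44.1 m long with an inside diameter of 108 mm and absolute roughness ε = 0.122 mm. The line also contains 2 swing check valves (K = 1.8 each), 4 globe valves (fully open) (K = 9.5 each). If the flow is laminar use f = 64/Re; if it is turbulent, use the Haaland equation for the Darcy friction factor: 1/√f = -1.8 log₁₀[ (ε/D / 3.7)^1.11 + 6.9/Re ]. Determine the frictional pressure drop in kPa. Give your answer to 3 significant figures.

ΔP ≈ 1420 kPa

Q = 3860 L/min = 3860/60000 = 0.06433 m³/s.
Cross-sectional area A = πD²/4 = π(0.108)²/4 = 0.009161 m²; mean velocity V = Q/A = 0.06433/0.009161 = 7.023 m/s.
Reynolds number Re = ρVD/μ = 1110 · 7.023 · 0.108 / 0.0211 = 3.99e+04.
Re > 4000 → turbulent. Relative roughness ε/D = 0.000122/0.108 = 0.00113. Haaland: 1/√f = -1.8 log₁₀[(0.00113/3.7)^1.11 + 6.9/3.99e+04] = -1.8 log₁₀[0.000125 + 0.000173] = 6.346, so f = 0.02483.
Total minor-loss coefficient ΣK = 2·1.8 + 4·9.5 = 41.6.
ΔP = [f·L/D + ΣK]·(ρV²/2) = [0.02483·44.1/0.108 + 41.6]·(1110·7.023²/2) = [10.14 + 41.6]·2.737e+04 = 1.416e+06 Pa.
ΔP = 1.416e+06 Pa = 1420 kPa.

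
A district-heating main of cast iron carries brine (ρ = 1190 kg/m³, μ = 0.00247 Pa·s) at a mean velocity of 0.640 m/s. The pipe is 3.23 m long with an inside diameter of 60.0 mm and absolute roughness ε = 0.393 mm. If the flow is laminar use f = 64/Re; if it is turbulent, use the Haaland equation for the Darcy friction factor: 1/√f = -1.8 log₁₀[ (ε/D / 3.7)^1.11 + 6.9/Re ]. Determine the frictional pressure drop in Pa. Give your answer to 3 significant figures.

ΔP ≈ 481 Pa

Reynolds number Re = ρVD/μ = 1190 · 0.64 · 0.06 / 0.00247 = 1.85e+04.
Re > 4000 → turbulent. Relative roughness ε/D = 0.000393/0.06 = 0.00655. Haaland: 1/√f = -1.8 log₁₀[(0.00655/3.7)^1.11 + 6.9/1.85e+04] = -1.8 log₁₀[0.000882 + 0.000373] = 5.223, so f = 0.03666.
Darcy-Weisbach: ΔP = f(L/D)(ρV²/2) = 0.03666·(3.23/0.06)·(1190·0.64²/2) = 0.03666·53.83·243.7 = 481 Pa.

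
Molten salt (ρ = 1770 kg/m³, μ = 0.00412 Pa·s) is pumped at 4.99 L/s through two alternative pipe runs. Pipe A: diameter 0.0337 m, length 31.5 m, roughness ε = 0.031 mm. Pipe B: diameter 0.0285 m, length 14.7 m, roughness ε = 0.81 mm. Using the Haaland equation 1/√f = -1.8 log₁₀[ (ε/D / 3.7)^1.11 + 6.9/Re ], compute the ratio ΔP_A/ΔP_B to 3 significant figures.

Pipe A: V = Q/A = 0.00499/0.000892 = 5.594 m/s; Re = 8.099e+04; ε/D = 0.00092; Haaland → f = 0.02215; ΔP_A = f(L/D)(ρV²/2) = 5.734e+05 Pa.
Pipe B: V = Q/A = 0.00499/0.0006379 = 7.822 m/s; Re = 9.577e+04; ε/D = 0.0284; Haaland → f = 0.05635; ΔP_B = f(L/D)(ρV²/2) = 1.574e+06 Pa.
ΔP_A/ΔP_B = 5.734e+05/1.574e+06 = 0.364.

ΔP_A/ΔP_B ≈ 0.364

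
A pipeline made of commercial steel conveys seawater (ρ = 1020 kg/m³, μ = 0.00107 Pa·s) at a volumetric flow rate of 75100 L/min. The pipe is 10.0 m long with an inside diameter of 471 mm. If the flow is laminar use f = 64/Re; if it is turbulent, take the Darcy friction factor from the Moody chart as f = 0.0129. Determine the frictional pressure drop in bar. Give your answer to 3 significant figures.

ΔP ≈ 0.0721 bar

Q = 75100 L/min = 75100/60000 = 1.252 m³/s.
Cross-sectional area A = πD²/4 = π(0.471)²/4 = 0.1742 m²; mean velocity V = Q/A = 1.252/0.1742 = 7.184 m/s.
Reynolds number Re = ρVD/μ = 1020 · 7.184 · 0.471 / 0.00107 = 3.225e+06.
Re > 4000 → turbulent; use the Moody-chart value f = 0.0129.
Darcy-Weisbach: ΔP = f(L/D)(ρV²/2) = 0.0129·(10/0.471)·(1020·7.184²/2) = 0.0129·21.23·2.632e+04 = 7209 Pa.
ΔP = 7209 Pa = 0.0721 bar.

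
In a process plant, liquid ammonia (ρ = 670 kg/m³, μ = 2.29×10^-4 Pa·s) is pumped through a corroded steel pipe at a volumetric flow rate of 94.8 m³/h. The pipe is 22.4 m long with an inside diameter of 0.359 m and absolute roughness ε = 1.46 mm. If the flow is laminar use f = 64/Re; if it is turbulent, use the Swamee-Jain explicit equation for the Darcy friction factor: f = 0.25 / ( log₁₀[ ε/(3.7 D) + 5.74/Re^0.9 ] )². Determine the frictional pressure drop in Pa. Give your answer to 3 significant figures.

Q = 94.8 m³/h = 94.8/3600 = 0.02633 m³/s.
Cross-sectional area A = πD²/4 = π(0.359)²/4 = 0.1012 m²; mean velocity V = Q/A = 0.02633/0.1012 = 0.2602 m/s.
Reynolds number Re = ρVD/μ = 670 · 0.2602 · 0.359 / 0.000229 = 2.733e+05.
Re > 4000 → turbulent. Relative roughness ε/D = 0.00146/0.359 = 0.00407. Swamee-Jain: f = 0.25/(log₁₀[0.00407/3.7 + 5.74/2.733e+05^0.9])² = 0.25/(log₁₀[0.0011 + 7.35e-05])² = 0.25/(-2.931)² = 0.0291.
Darcy-Weisbach: ΔP = f(L/D)(ρV²/2) = 0.0291·(22.4/0.359)·(670·0.2602²/2) = 0.0291·62.4·22.67 = 41.17 Pa.

ΔP ≈ 41.2 Pa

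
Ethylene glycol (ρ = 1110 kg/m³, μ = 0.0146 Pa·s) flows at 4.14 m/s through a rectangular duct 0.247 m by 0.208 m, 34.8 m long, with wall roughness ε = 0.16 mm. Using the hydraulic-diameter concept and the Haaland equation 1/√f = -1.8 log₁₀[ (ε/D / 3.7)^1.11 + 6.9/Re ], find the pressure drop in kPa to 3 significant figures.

Hydraulic diameter D_h = 4A/P = 4·(0.247·0.208)/(2·(0.247+0.208)) = 0.2055/0.91 = 0.2258 m.
Re = ρVD_h/μ = 1110·4.14·0.2258/0.0146 = 7.108e+04.
ε/D_h = 0.00016/0.2258 = 0.000709; Haaland gives 1/√f = -1.8 log₁₀[7.47e-05+9.71e-05] = 6.777, so f = 0.02177.
ΔP = f(L/D_h)(ρV²/2) = 0.02177·34.8/0.2258·9512 = 3.191e+04 Pa.
ΔP = 31.9 kPa.

ΔP ≈ 31.9 kPa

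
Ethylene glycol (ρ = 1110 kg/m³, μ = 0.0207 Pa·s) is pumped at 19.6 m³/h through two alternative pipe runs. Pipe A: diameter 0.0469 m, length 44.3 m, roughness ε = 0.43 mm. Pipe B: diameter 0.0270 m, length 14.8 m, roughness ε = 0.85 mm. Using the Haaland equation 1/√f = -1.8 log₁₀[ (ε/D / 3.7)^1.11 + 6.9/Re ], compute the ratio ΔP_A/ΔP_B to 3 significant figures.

ΔP_A/ΔP_B ≈ 0.135

Pipe A: V = Q/A = 0.005444/0.001728 = 3.152 m/s; Re = 7926; ε/D = 0.00917; Haaland → f = 0.04338; ΔP_A = f(L/D)(ρV²/2) = 2.259e+05 Pa.
Pipe B: V = Q/A = 0.005444/0.0005726 = 9.509 m/s; Re = 1.377e+04; ε/D = 0.0315; Haaland → f = 0.06061; ΔP_B = f(L/D)(ρV²/2) = 1.667e+06 Pa.
ΔP_A/ΔP_B = 2.259e+05/1.667e+06 = 0.135.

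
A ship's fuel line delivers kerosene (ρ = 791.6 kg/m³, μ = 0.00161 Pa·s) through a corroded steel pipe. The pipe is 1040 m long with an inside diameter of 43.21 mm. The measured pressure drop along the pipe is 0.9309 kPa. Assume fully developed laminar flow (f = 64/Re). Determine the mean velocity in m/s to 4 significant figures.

For laminar flow, f = 64/Re with Re = ρVD/μ, so Darcy-Weisbach reduces to ΔP = 32μLV/D². Solving for V: V = ΔP·D²/(32μL) = 930.9·(0.04321)²/(32·0.00161·1040) = 0.03244 m/s.
Check: Re = ρVD/μ = 791.6·0.03244·0.04321/0.00161 = 689.2 < 2300, so the laminar assumption holds.

V ≈ 0.03244 m/s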